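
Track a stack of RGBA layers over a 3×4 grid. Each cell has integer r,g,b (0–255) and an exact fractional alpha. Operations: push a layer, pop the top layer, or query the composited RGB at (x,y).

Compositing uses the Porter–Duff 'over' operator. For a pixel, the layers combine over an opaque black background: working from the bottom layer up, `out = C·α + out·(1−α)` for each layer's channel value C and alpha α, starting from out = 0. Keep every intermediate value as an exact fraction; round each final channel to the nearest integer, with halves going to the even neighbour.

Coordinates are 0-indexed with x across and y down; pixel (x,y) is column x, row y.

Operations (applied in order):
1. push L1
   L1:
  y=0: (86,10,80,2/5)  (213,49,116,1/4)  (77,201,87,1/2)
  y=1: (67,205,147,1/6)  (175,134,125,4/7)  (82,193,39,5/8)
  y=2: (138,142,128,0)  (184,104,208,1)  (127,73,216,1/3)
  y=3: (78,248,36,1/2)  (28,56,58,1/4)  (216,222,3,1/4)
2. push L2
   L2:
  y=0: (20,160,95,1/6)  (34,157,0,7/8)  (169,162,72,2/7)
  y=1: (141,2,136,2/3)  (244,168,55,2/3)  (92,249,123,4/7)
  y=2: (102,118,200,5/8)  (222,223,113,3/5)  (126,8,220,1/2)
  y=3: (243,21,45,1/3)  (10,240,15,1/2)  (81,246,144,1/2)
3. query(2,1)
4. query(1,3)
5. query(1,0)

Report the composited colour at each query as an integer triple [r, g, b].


(2,1) stack=L1,L2; from [0,0,0]:
L1 α=5/8: [205/4, 965/8, 195/8]
L2 α=4/7: [2087/28, 10863/56, 4521/56]
= [75, 194, 81]

(1,3) stack=L1,L2; from [0,0,0]:
after L1 α=1/4: [7, 14, 29/2]
after L2 α=1/2: [17/2, 127, 59/4]
→ [8, 127, 15]

query (1,0) [L1,L2] — begin 0,0,0
L1 α=1/4: [213/4, 49/4, 29]
L2 α=7/8: [1165/32, 4445/32, 29/8]
→ [36, 139, 4]


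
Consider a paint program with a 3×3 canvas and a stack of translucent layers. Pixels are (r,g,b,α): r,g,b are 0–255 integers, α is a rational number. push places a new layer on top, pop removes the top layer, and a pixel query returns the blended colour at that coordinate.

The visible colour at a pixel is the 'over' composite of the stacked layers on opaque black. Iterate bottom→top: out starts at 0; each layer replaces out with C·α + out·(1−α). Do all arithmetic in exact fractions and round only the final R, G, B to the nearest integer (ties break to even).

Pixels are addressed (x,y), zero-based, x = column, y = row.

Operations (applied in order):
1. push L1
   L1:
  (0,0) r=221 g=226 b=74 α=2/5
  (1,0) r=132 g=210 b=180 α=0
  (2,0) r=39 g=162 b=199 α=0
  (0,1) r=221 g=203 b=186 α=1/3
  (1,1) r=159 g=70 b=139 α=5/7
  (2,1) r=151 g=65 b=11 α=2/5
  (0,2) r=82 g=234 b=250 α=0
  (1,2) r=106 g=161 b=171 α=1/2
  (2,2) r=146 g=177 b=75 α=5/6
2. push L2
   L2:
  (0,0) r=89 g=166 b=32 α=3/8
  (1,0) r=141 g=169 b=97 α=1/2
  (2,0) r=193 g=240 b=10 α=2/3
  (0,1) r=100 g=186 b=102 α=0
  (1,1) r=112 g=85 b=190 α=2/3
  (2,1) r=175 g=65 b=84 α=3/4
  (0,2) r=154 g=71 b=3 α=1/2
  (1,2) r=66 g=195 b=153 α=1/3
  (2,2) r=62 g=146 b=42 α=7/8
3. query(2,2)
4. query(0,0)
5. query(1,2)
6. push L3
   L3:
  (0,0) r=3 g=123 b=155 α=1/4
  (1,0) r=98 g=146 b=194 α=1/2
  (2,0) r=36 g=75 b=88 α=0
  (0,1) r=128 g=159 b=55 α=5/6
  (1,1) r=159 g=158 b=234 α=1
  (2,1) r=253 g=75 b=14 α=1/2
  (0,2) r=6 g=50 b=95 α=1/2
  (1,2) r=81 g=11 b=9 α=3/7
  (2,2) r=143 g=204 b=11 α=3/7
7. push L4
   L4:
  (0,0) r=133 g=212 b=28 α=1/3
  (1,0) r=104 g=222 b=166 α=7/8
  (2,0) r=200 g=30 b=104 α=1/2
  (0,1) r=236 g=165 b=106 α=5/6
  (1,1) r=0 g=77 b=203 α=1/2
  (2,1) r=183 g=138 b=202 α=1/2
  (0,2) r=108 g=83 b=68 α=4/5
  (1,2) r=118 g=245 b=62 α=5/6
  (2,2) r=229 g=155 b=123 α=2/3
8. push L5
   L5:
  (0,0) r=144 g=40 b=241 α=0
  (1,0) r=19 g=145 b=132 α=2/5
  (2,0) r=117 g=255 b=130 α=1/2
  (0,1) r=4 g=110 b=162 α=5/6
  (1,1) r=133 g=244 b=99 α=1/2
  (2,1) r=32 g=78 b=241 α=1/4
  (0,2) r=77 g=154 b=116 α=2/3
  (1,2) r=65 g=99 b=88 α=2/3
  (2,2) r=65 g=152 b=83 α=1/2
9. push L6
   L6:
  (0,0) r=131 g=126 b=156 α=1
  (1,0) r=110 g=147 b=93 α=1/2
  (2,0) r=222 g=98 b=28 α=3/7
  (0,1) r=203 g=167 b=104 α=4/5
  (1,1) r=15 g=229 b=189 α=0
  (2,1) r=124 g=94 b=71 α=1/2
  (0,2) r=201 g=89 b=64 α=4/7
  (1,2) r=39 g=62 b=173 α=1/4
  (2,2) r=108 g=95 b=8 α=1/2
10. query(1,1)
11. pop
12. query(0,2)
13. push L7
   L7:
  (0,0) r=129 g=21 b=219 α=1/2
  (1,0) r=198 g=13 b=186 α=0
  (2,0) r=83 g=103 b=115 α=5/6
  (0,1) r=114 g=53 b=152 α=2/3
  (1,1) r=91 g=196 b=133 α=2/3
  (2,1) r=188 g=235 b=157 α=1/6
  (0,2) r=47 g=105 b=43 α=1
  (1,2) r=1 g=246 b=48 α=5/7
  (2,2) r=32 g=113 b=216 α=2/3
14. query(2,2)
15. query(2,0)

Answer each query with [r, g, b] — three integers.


(2,2) stack=L1,L2; from [0,0,0]:
L1 α=5/6: [365/3, 295/2, 125/2]
L2 α=7/8: [1667/24, 2339/16, 713/16]
rounded: [69, 146, 45]

query (0,0) [L1,L2] — begin 0,0,0
L1 α=2/5: [442/5, 452/5, 148/5]
L2 α=3/8: [709/8, 475/4, 61/2]
= [89, 119, 30]

(1,2) stack=L1,L2; from [0,0,0]:
after L1 α=1/2: [53, 161/2, 171/2]
after L2 α=1/3: [172/3, 356/3, 108]
= [57, 119, 108]

at x=1,y=1 over L1,L2,L3,L4,L5,L6:
after L1 α=5/7: [795/7, 50, 695/7]
after L2 α=2/3: [2363/21, 220/3, 3355/21]
after L3 α=1: [159, 158, 234]
after L4 α=1/2: [159/2, 235/2, 437/2]
after L5 α=1/2: [425/4, 723/4, 635/4]
after L6 α=0: [425/4, 723/4, 635/4]
= [106, 181, 159]

at x=0,y=2 over L1,L2,L3,L4,L5:
L1 α=0: [0, 0, 0]
L2 α=1/2: [77, 71/2, 3/2]
L3 α=1/2: [83/2, 171/4, 193/4]
L4 α=4/5: [947/10, 1499/20, 1281/20]
L5 α=2/3: [829/10, 2553/20, 5921/60]
→ [83, 128, 99]

query (2,2) [L1,L2,L3,L4,L5,L7] — begin 0,0,0
+L1 (α=5/6) → [365/3, 295/2, 125/2]
+L2 (α=7/8) → [1667/24, 2339/16, 713/16]
+L3 (α=3/7) → [4241/42, 4787/28, 845/28]
+L4 (α=2/3) → [23477/126, 4489/28, 7733/84]
+L5 (α=1/2) → [31667/252, 8745/56, 14705/168]
+L7 (α=2/3) → [47795/756, 21401/168, 87281/504]
rounded: [63, 127, 173]

at x=2,y=0 over L1,L2,L3,L4,L5,L7:
after L1 α=0: [0, 0, 0]
after L2 α=2/3: [386/3, 160, 20/3]
after L3 α=0: [386/3, 160, 20/3]
after L4 α=1/2: [493/3, 95, 166/3]
after L5 α=1/2: [422/3, 175, 278/3]
after L7 α=5/6: [1667/18, 115, 2003/18]
= [93, 115, 111]


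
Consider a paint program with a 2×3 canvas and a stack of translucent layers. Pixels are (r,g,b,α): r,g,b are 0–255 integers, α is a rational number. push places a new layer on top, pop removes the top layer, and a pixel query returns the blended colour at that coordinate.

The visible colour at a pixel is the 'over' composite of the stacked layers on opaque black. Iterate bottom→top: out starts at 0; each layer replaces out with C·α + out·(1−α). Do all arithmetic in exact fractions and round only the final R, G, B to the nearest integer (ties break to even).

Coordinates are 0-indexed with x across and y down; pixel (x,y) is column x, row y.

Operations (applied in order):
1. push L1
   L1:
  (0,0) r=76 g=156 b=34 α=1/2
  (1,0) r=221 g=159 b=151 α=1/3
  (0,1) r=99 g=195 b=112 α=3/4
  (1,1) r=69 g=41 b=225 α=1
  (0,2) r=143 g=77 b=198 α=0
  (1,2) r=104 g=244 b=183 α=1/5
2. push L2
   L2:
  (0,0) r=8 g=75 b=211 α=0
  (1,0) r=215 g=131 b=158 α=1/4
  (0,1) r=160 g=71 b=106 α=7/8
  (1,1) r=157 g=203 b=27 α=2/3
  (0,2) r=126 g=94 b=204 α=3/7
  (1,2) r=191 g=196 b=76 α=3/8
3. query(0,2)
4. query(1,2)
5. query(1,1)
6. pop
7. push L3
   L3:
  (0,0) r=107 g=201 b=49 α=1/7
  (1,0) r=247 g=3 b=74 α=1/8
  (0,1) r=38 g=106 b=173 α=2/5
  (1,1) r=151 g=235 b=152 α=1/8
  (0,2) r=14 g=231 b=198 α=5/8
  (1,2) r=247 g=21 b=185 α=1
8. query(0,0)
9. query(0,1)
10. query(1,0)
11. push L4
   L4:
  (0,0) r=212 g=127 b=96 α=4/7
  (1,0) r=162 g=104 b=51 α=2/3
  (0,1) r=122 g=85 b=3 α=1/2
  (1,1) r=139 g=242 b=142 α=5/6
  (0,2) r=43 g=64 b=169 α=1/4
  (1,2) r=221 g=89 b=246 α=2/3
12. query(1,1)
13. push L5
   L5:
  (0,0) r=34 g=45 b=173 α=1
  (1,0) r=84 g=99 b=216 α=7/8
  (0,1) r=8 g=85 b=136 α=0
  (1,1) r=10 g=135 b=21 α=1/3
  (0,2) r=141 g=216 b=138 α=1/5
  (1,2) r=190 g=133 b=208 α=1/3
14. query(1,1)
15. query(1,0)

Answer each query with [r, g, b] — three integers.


at x=0,y=2 over L1,L2:
L1 α=0: [0, 0, 0]
L2 α=3/7: [54, 282/7, 612/7]
→ [54, 40, 87]

(1,2) stack=L1,L2; from [0,0,0]:
after L1 α=1/5: [104/5, 244/5, 183/5]
after L2 α=3/8: [677/8, 104, 411/8]
= [85, 104, 51]

query (1,1) [L1,L2] — begin 0,0,0
after L1 α=1: [69, 41, 225]
after L2 α=2/3: [383/3, 149, 93]
→ [128, 149, 93]

(0,0) stack=L1,L3; from [0,0,0]:
+L1 (α=1/2) → [38, 78, 17]
+L3 (α=1/7) → [335/7, 669/7, 151/7]
= [48, 96, 22]

(0,1) stack=L1,L3; from [0,0,0]:
L1 α=3/4: [297/4, 585/4, 84]
L3 α=2/5: [239/4, 2603/20, 598/5]
= [60, 130, 120]

(1,0) stack=L1,L3; from [0,0,0]:
after L1 α=1/3: [221/3, 53, 151/3]
after L3 α=1/8: [286/3, 187/4, 1279/24]
rounded: [95, 47, 53]

(1,1) stack=L1,L3,L4; from [0,0,0]:
+L1 (α=1) → [69, 41, 225]
+L3 (α=1/8) → [317/4, 261/4, 1727/8]
+L4 (α=5/6) → [3097/24, 5101/24, 2469/16]
→ [129, 213, 154]

query (1,1) [L1,L3,L4,L5] — begin 0,0,0
L1 α=1: [69, 41, 225]
L3 α=1/8: [317/4, 261/4, 1727/8]
L4 α=5/6: [3097/24, 5101/24, 2469/16]
L5 α=1/3: [3217/36, 6721/36, 879/8]
→ [89, 187, 110]

query (1,0) [L1,L3,L4,L5] — begin 0,0,0
+L1 (α=1/3) → [221/3, 53, 151/3]
+L3 (α=1/8) → [286/3, 187/4, 1279/24]
+L4 (α=2/3) → [1258/9, 1019/12, 3727/72]
+L5 (α=7/8) → [3275/36, 9335/96, 112591/576]
→ [91, 97, 195]


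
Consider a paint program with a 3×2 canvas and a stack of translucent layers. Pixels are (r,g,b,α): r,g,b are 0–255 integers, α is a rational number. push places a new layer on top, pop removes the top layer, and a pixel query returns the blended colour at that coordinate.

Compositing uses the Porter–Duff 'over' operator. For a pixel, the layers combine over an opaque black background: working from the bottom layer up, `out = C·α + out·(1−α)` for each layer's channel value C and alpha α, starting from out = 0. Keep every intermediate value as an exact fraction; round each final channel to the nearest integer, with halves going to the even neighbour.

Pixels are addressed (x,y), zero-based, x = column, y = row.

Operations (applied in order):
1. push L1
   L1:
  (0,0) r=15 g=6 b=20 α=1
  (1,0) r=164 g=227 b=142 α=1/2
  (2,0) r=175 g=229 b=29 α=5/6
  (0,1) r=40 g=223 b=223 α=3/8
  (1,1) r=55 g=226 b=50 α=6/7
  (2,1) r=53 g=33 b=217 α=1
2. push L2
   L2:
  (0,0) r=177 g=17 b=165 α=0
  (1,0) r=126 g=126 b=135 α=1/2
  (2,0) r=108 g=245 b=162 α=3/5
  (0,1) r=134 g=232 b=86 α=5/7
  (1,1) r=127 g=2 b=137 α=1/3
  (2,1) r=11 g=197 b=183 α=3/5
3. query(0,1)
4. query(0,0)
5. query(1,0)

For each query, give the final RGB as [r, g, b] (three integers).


at x=0,y=1 over L1,L2:
after L1 α=3/8: [15, 669/8, 669/8]
after L2 α=5/7: [100, 5309/28, 2389/28]
= [100, 190, 85]

at x=0,y=0 over L1,L2:
L1 α=1: [15, 6, 20]
L2 α=0: [15, 6, 20]
= [15, 6, 20]

at x=1,y=0 over L1,L2:
+L1 (α=1/2) → [82, 227/2, 71]
+L2 (α=1/2) → [104, 479/4, 103]
→ [104, 120, 103]


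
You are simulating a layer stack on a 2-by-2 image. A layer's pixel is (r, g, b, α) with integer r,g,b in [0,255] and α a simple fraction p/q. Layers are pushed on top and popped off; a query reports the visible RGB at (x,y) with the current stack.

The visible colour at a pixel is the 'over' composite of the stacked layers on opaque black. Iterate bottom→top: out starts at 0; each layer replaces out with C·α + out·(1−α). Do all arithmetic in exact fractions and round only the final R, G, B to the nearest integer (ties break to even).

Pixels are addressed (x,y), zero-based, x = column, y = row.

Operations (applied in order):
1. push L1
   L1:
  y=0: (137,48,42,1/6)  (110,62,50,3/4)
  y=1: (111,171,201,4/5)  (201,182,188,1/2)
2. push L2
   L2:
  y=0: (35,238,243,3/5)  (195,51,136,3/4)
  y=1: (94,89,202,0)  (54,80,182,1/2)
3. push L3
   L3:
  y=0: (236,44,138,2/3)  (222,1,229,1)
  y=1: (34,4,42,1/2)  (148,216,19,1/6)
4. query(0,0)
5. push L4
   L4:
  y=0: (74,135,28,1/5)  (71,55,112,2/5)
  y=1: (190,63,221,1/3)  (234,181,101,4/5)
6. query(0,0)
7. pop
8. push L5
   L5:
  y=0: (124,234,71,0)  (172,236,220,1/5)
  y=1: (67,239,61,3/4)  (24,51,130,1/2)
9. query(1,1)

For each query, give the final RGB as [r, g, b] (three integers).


query (0,0) [L1,L2,L3] — begin 0,0,0
L1 α=1/6: [137/6, 8, 7]
L2 α=3/5: [452/15, 146, 743/5]
L3 α=2/3: [7532/45, 78, 2123/15]
= [167, 78, 142]

(0,0) stack=L1,L2,L3,L4; from [0,0,0]:
+L1 (α=1/6) → [137/6, 8, 7]
+L2 (α=3/5) → [452/15, 146, 743/5]
+L3 (α=2/3) → [7532/45, 78, 2123/15]
+L4 (α=1/5) → [33458/225, 447/5, 8912/75]
= [149, 89, 119]

at x=1,y=1 over L1,L2,L3,L5:
L1 α=1/2: [201/2, 91, 94]
L2 α=1/2: [309/4, 171/2, 138]
L3 α=1/6: [2137/24, 429/4, 709/6]
L5 α=1/2: [2713/48, 633/8, 1489/12]
rounded: [57, 79, 124]


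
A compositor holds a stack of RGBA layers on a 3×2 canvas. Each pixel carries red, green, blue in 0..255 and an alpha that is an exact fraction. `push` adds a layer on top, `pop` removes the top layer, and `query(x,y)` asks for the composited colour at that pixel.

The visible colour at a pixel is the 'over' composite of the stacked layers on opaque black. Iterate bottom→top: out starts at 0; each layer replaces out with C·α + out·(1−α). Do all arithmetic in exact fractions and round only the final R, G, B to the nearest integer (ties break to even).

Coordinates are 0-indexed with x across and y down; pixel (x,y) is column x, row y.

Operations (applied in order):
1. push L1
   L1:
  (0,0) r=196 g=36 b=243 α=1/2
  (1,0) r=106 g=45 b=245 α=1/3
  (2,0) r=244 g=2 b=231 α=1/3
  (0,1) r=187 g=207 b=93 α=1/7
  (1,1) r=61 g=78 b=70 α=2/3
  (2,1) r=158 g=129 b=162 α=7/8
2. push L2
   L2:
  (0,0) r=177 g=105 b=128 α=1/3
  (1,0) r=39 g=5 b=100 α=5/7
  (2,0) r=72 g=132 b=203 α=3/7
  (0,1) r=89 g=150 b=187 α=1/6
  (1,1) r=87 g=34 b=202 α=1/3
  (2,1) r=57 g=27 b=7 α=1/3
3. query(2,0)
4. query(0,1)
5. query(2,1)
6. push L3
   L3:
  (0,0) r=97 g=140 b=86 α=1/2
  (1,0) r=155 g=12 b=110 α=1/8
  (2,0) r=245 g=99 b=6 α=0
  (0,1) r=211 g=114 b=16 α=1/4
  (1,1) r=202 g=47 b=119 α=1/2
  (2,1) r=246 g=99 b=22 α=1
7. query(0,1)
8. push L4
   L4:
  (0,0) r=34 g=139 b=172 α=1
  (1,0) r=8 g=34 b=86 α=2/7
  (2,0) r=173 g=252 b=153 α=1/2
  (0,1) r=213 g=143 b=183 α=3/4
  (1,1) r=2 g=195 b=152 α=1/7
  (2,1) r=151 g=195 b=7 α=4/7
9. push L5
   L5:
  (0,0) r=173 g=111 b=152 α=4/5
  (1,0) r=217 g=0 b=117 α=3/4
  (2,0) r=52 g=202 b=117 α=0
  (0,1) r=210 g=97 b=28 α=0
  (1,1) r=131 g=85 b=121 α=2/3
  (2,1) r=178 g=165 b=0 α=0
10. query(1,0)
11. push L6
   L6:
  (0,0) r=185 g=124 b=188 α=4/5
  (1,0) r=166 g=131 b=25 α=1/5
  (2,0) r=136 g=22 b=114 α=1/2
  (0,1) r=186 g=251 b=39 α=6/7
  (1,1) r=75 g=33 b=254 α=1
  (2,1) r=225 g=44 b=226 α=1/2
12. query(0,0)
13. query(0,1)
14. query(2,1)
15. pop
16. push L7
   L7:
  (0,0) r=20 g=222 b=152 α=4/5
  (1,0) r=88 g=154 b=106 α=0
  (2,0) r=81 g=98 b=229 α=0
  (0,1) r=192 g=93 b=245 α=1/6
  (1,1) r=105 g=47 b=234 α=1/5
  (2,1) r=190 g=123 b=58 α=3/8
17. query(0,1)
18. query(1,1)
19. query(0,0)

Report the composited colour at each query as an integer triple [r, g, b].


query (2,0) [L1,L2] — begin 0,0,0
after L1 α=1/3: [244/3, 2/3, 77]
after L2 α=3/7: [232/3, 1196/21, 131]
= [77, 57, 131]

(0,1) stack=L1,L2; from [0,0,0]:
L1 α=1/7: [187/7, 207/7, 93/7]
L2 α=1/6: [779/21, 695/14, 887/21]
= [37, 50, 42]

query (2,1) [L1,L2] — begin 0,0,0
+L1 (α=7/8) → [553/4, 903/8, 567/4]
+L2 (α=1/3) → [667/6, 337/4, 581/6]
→ [111, 84, 97]

query (0,1) [L1,L2,L3] — begin 0,0,0
L1 α=1/7: [187/7, 207/7, 93/7]
L2 α=1/6: [779/21, 695/14, 887/21]
L3 α=1/4: [564/7, 3681/56, 999/28]
→ [81, 66, 36]

at x=1,y=0 over L1,L2,L3,L4,L5:
after L1 α=1/3: [106/3, 15, 245/3]
after L2 α=5/7: [797/21, 55/7, 1990/21]
after L3 α=1/8: [631/12, 67/8, 290/3]
after L4 α=2/7: [3347/84, 879/56, 1966/21]
after L5 α=3/4: [58031/336, 879/224, 9337/84]
= [173, 4, 111]

(0,0) stack=L1,L2,L3,L4,L5,L6; from [0,0,0]:
L1 α=1/2: [98, 18, 243/2]
L2 α=1/3: [373/3, 47, 371/3]
L3 α=1/2: [332/3, 187/2, 629/6]
L4 α=1: [34, 139, 172]
L5 α=4/5: [726/5, 583/5, 156]
L6 α=4/5: [4426/25, 3063/25, 908/5]
rounded: [177, 123, 182]

query (0,1) [L1,L2,L3,L4,L5,L6] — begin 0,0,0
+L1 (α=1/7) → [187/7, 207/7, 93/7]
+L2 (α=1/6) → [779/21, 695/14, 887/21]
+L3 (α=1/4) → [564/7, 3681/56, 999/28]
+L4 (α=3/4) → [5037/28, 27705/224, 16371/112]
+L5 (α=0) → [5037/28, 27705/224, 16371/112]
+L6 (α=6/7) → [36285/196, 365049/1568, 42579/784]
rounded: [185, 233, 54]

at x=2,y=1 over L1,L2,L3,L4,L5,L6:
L1 α=7/8: [553/4, 903/8, 567/4]
L2 α=1/3: [667/6, 337/4, 581/6]
L3 α=1: [246, 99, 22]
L4 α=4/7: [1342/7, 1077/7, 94/7]
L5 α=0: [1342/7, 1077/7, 94/7]
L6 α=1/2: [2917/14, 1385/14, 838/7]
rounded: [208, 99, 120]

(0,1) stack=L1,L2,L3,L4,L5,L7; from [0,0,0]:
after L1 α=1/7: [187/7, 207/7, 93/7]
after L2 α=1/6: [779/21, 695/14, 887/21]
after L3 α=1/4: [564/7, 3681/56, 999/28]
after L4 α=3/4: [5037/28, 27705/224, 16371/112]
after L5 α=0: [5037/28, 27705/224, 16371/112]
after L7 α=1/6: [10187/56, 53119/448, 109295/672]
→ [182, 119, 163]

query (1,1) [L1,L2,L3,L4,L5,L7] — begin 0,0,0
L1 α=2/3: [122/3, 52, 140/3]
L2 α=1/3: [505/9, 46, 886/9]
L3 α=1/2: [2323/18, 93/2, 1957/18]
L4 α=1/7: [2329/21, 474/7, 2413/21]
L5 α=2/3: [7831/63, 1664/21, 7495/63]
L7 α=1/5: [37939/315, 7643/105, 44722/315]
→ [120, 73, 142]

at x=0,y=0 over L1,L2,L3,L4,L5,L7:
L1 α=1/2: [98, 18, 243/2]
L2 α=1/3: [373/3, 47, 371/3]
L3 α=1/2: [332/3, 187/2, 629/6]
L4 α=1: [34, 139, 172]
L5 α=4/5: [726/5, 583/5, 156]
L7 α=4/5: [1126/25, 5023/25, 764/5]
rounded: [45, 201, 153]


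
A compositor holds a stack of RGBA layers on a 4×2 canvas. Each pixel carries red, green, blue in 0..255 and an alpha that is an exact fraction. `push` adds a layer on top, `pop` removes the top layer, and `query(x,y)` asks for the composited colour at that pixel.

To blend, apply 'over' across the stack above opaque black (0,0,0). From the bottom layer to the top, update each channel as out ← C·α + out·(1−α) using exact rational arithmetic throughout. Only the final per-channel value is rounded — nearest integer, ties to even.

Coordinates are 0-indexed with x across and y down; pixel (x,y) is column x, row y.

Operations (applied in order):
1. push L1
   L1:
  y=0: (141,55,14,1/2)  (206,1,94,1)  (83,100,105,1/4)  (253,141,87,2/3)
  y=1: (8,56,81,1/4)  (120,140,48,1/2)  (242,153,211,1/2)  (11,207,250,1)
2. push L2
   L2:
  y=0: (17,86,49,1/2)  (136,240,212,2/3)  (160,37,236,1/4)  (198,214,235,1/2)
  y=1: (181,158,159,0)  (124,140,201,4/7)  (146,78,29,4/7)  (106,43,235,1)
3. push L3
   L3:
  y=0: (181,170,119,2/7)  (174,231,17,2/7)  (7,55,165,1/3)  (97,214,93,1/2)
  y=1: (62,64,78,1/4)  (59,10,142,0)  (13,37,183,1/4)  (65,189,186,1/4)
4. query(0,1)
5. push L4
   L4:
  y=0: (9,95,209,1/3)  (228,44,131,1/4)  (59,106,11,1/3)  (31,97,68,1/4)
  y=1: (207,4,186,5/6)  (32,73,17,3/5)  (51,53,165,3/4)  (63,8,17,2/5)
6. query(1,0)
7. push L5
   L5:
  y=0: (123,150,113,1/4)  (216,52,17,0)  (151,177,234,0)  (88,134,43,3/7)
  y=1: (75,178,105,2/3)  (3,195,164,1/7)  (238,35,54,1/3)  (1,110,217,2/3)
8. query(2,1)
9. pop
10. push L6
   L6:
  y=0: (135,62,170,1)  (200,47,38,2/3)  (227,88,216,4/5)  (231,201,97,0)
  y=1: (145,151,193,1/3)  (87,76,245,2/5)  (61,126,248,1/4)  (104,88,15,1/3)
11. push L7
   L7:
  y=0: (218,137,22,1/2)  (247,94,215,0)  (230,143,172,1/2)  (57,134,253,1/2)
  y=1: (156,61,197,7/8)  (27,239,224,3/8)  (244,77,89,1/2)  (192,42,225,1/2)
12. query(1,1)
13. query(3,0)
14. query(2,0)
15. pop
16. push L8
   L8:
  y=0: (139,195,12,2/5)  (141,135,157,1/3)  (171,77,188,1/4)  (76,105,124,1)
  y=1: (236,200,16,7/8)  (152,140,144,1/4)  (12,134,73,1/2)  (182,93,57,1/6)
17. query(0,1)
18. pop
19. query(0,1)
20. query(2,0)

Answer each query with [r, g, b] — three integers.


query (0,1) [L1,L2,L3] — begin 0,0,0
+L1 (α=1/4) → [2, 14, 81/4]
+L2 (α=0) → [2, 14, 81/4]
+L3 (α=1/4) → [17, 53/2, 555/16]
= [17, 26, 35]

(1,0) stack=L1,L2,L3,L4; from [0,0,0]:
L1 α=1: [206, 1, 94]
L2 α=2/3: [478/3, 481/3, 518/3]
L3 α=2/7: [3434/21, 3791/21, 2692/21]
L4 α=1/4: [2515/14, 4099/28, 3609/28]
→ [180, 146, 129]

(2,1) stack=L1,L2,L3,L4,L5; from [0,0,0]:
+L1 (α=1/2) → [121, 153/2, 211/2]
+L2 (α=4/7) → [947/7, 1083/14, 865/14]
+L3 (α=1/4) → [733/7, 3767/56, 5157/56]
+L4 (α=3/4) → [451/7, 12671/224, 32877/224]
+L5 (α=1/3) → [856/7, 16591/336, 12975/112]
rounded: [122, 49, 116]

query (1,1) [L1,L2,L3,L4,L6,L7] — begin 0,0,0
+L1 (α=1/2) → [60, 70, 24]
+L2 (α=4/7) → [676/7, 110, 876/7]
+L3 (α=0) → [676/7, 110, 876/7]
+L4 (α=3/5) → [2024/35, 439/5, 2109/35]
+L6 (α=2/5) → [12162/175, 2077/25, 23477/175]
+L7 (α=3/8) → [14997/280, 2831/20, 46997/280]
→ [54, 142, 168]

query (3,0) [L1,L2,L3,L4,L6,L7] — begin 0,0,0
+L1 (α=2/3) → [506/3, 94, 58]
+L2 (α=1/2) → [550/3, 154, 293/2]
+L3 (α=1/2) → [841/6, 184, 479/4]
+L4 (α=1/4) → [903/8, 649/4, 1709/16]
+L6 (α=0) → [903/8, 649/4, 1709/16]
+L7 (α=1/2) → [1359/16, 1185/8, 5757/32]
→ [85, 148, 180]

query (2,0) [L1,L2,L3,L4,L6,L7] — begin 0,0,0
+L1 (α=1/4) → [83/4, 25, 105/4]
+L2 (α=1/4) → [889/16, 28, 1259/16]
+L3 (α=1/3) → [315/8, 37, 2579/24]
+L4 (α=1/3) → [551/12, 60, 2711/36]
+L6 (α=4/5) → [11447/60, 412/5, 6763/36]
+L7 (α=1/2) → [25247/120, 1127/10, 12955/72]
= [210, 113, 180]

(0,1) stack=L1,L2,L3,L4,L6,L8; from [0,0,0]:
+L1 (α=1/4) → [2, 14, 81/4]
+L2 (α=0) → [2, 14, 81/4]
+L3 (α=1/4) → [17, 53/2, 555/16]
+L4 (α=5/6) → [526/3, 31/4, 5145/32]
+L6 (α=1/3) → [1487/9, 111/2, 8233/48]
+L8 (α=7/8) → [16355/72, 2911/16, 13609/384]
= [227, 182, 35]

query (0,1) [L1,L2,L3,L4,L6] — begin 0,0,0
L1 α=1/4: [2, 14, 81/4]
L2 α=0: [2, 14, 81/4]
L3 α=1/4: [17, 53/2, 555/16]
L4 α=5/6: [526/3, 31/4, 5145/32]
L6 α=1/3: [1487/9, 111/2, 8233/48]
= [165, 56, 172]

(2,0) stack=L1,L2,L3,L4,L6; from [0,0,0]:
after L1 α=1/4: [83/4, 25, 105/4]
after L2 α=1/4: [889/16, 28, 1259/16]
after L3 α=1/3: [315/8, 37, 2579/24]
after L4 α=1/3: [551/12, 60, 2711/36]
after L6 α=4/5: [11447/60, 412/5, 6763/36]
→ [191, 82, 188]


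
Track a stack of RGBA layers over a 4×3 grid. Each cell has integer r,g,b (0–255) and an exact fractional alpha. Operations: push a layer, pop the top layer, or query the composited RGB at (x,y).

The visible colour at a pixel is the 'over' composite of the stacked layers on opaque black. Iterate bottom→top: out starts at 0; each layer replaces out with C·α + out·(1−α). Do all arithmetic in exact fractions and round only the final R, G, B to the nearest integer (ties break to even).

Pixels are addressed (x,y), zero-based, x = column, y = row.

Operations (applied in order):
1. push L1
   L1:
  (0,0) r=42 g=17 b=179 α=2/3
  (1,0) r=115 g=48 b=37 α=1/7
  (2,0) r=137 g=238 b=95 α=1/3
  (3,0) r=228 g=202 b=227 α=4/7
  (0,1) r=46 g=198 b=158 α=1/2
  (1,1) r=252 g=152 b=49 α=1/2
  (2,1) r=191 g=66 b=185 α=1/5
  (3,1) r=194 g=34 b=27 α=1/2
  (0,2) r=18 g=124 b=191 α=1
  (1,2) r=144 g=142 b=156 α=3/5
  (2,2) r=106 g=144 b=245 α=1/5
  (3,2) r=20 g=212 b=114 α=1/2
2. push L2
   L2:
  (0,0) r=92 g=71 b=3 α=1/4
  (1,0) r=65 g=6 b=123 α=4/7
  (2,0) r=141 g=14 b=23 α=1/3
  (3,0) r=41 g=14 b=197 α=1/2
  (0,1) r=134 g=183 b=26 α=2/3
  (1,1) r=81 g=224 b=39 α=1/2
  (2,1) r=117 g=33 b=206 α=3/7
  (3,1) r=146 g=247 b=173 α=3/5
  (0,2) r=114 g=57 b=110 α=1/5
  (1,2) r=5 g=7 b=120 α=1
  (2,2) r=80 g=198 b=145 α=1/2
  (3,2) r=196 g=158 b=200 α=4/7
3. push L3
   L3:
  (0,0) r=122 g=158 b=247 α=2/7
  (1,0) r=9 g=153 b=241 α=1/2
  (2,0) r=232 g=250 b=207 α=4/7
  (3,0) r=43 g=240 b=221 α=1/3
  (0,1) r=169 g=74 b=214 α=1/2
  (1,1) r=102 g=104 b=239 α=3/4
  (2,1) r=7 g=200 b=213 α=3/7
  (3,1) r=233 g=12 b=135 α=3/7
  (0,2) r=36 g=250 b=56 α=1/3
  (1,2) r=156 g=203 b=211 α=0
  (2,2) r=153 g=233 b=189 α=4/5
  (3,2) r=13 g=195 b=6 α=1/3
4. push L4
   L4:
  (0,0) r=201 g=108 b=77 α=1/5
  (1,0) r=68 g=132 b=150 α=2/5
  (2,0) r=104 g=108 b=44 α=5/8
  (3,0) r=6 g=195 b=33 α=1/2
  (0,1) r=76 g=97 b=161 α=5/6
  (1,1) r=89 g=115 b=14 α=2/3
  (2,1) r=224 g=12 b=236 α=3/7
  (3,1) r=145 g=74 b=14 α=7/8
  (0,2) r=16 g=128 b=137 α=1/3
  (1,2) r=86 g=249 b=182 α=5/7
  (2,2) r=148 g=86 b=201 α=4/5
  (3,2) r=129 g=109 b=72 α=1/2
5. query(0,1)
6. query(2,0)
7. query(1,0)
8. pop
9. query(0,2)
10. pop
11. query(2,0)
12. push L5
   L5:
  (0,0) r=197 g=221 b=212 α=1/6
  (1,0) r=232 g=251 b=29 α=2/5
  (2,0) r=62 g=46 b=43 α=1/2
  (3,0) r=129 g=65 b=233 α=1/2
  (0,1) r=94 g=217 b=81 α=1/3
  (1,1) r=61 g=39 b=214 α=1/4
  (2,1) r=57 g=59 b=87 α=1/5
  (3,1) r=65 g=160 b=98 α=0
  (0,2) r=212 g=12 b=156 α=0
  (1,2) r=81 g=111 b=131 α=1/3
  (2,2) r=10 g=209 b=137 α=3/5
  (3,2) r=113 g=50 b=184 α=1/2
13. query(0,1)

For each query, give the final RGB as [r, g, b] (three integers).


at x=0,y=1 over L1,L2,L3,L4:
L1 α=1/2: [23, 99, 79]
L2 α=2/3: [97, 155, 131/3]
L3 α=1/2: [133, 229/2, 773/6]
L4 α=5/6: [171/2, 1199/12, 5603/36]
→ [86, 100, 156]

at x=2,y=0 over L1,L2,L3,L4:
after L1 α=1/3: [137/3, 238/3, 95/3]
after L2 α=1/3: [697/9, 518/9, 259/9]
after L3 α=4/7: [3481/21, 3518/21, 2743/21]
after L4 α=5/8: [7121/56, 3649/28, 4283/56]
= [127, 130, 76]

query (1,0) [L1,L2,L3,L4] — begin 0,0,0
after L1 α=1/7: [115/7, 48/7, 37/7]
after L2 α=4/7: [2165/49, 312/49, 3555/49]
after L3 α=1/2: [1303/49, 7809/98, 7682/49]
after L4 α=2/5: [10573/245, 49299/490, 37746/245]
→ [43, 101, 154]

at x=0,y=2 over L1,L2,L3:
L1 α=1: [18, 124, 191]
L2 α=1/5: [186/5, 553/5, 874/5]
L3 α=1/3: [184/5, 2356/15, 676/5]
= [37, 157, 135]

(2,0) stack=L1,L2; from [0,0,0]:
+L1 (α=1/3) → [137/3, 238/3, 95/3]
+L2 (α=1/3) → [697/9, 518/9, 259/9]
→ [77, 58, 29]

at x=0,y=1 over L1,L2,L5:
+L1 (α=1/2) → [23, 99, 79]
+L2 (α=2/3) → [97, 155, 131/3]
+L5 (α=1/3) → [96, 527/3, 505/9]
rounded: [96, 176, 56]


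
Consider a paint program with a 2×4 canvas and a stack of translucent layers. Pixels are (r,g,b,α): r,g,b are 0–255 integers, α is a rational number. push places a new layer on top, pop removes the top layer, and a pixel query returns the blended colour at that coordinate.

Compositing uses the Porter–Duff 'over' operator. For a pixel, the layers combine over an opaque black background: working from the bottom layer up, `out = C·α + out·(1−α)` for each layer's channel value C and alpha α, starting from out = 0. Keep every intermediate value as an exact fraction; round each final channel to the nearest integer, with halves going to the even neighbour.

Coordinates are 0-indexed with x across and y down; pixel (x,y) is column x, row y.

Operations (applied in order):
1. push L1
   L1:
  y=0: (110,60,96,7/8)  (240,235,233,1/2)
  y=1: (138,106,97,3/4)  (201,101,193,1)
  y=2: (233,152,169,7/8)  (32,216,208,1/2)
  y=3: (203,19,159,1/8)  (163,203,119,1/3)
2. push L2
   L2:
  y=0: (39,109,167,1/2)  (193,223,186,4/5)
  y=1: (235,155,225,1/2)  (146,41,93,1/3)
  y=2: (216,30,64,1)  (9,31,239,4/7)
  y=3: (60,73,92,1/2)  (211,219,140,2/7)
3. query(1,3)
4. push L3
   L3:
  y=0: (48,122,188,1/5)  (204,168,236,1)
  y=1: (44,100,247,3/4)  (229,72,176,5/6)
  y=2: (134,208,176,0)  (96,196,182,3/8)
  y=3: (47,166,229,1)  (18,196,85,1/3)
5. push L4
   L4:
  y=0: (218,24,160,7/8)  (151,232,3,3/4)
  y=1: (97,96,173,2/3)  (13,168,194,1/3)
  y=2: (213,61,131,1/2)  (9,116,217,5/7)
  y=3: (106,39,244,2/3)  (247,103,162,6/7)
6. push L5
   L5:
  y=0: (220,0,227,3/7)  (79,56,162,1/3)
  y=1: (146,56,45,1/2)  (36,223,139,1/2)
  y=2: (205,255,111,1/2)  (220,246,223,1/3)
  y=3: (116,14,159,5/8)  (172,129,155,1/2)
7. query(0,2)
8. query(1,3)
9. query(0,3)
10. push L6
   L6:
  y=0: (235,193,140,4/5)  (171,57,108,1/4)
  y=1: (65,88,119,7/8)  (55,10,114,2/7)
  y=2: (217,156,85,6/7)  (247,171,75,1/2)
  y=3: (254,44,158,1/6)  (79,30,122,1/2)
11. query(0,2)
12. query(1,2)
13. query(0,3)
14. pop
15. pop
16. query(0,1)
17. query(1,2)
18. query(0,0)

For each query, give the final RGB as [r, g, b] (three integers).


(1,3) stack=L1,L2; from [0,0,0]:
+L1 (α=1/3) → [163/3, 203/3, 119/3]
+L2 (α=2/7) → [2081/21, 2329/21, 205/3]
rounded: [99, 111, 68]

(0,2) stack=L1,L2,L3,L4,L5; from [0,0,0]:
after L1 α=7/8: [1631/8, 133, 1183/8]
after L2 α=1: [216, 30, 64]
after L3 α=0: [216, 30, 64]
after L4 α=1/2: [429/2, 91/2, 195/2]
after L5 α=1/2: [839/4, 601/4, 417/4]
rounded: [210, 150, 104]

(1,3) stack=L1,L2,L3,L4,L5; from [0,0,0]:
after L1 α=1/3: [163/3, 203/3, 119/3]
after L2 α=2/7: [2081/21, 2329/21, 205/3]
after L3 α=1/3: [4540/63, 8774/63, 665/9]
after L4 α=6/7: [97906/441, 47708/441, 9413/63]
after L5 α=1/2: [86879/441, 104597/882, 9589/63]
→ [197, 119, 152]

(0,3) stack=L1,L2,L3,L4,L5; from [0,0,0]:
after L1 α=1/8: [203/8, 19/8, 159/8]
after L2 α=1/2: [683/16, 603/16, 895/16]
after L3 α=1: [47, 166, 229]
after L4 α=2/3: [259/3, 244/3, 239]
after L5 α=5/8: [839/8, 157/4, 189]
→ [105, 39, 189]

(0,2) stack=L1,L2,L3,L4,L5,L6; from [0,0,0]:
+L1 (α=7/8) → [1631/8, 133, 1183/8]
+L2 (α=1) → [216, 30, 64]
+L3 (α=0) → [216, 30, 64]
+L4 (α=1/2) → [429/2, 91/2, 195/2]
+L5 (α=1/2) → [839/4, 601/4, 417/4]
+L6 (α=6/7) → [6047/28, 4345/28, 351/4]
→ [216, 155, 88]

(1,2) stack=L1,L2,L3,L4,L5,L6; from [0,0,0]:
L1 α=1/2: [16, 108, 104]
L2 α=4/7: [12, 64, 1268/7]
L3 α=3/8: [87/2, 227/2, 5081/28]
L4 α=5/7: [132/7, 807/7, 20271/98]
L5 α=1/3: [1804/21, 1112/7, 31198/147]
L6 α=1/2: [6991/42, 2309/14, 42223/294]
→ [166, 165, 144]

(0,3) stack=L1,L2,L3,L4,L5,L6; from [0,0,0]:
L1 α=1/8: [203/8, 19/8, 159/8]
L2 α=1/2: [683/16, 603/16, 895/16]
L3 α=1: [47, 166, 229]
L4 α=2/3: [259/3, 244/3, 239]
L5 α=5/8: [839/8, 157/4, 189]
L6 α=1/6: [6227/48, 961/24, 1103/6]
= [130, 40, 184]

query (0,1) [L1,L2,L3,L4] — begin 0,0,0
L1 α=3/4: [207/2, 159/2, 291/4]
L2 α=1/2: [677/4, 469/4, 1191/8]
L3 α=3/4: [1205/16, 1669/16, 7119/32]
L4 α=2/3: [4309/48, 4741/48, 18191/96]
→ [90, 99, 189]

at x=1,y=2 over L1,L2,L3,L4:
after L1 α=1/2: [16, 108, 104]
after L2 α=4/7: [12, 64, 1268/7]
after L3 α=3/8: [87/2, 227/2, 5081/28]
after L4 α=5/7: [132/7, 807/7, 20271/98]
= [19, 115, 207]

(0,0) stack=L1,L2,L3,L4; from [0,0,0]:
L1 α=7/8: [385/4, 105/2, 84]
L2 α=1/2: [541/8, 323/4, 251/2]
L3 α=1/5: [637/10, 89, 138]
L4 α=7/8: [15897/80, 257/8, 629/4]
→ [199, 32, 157]


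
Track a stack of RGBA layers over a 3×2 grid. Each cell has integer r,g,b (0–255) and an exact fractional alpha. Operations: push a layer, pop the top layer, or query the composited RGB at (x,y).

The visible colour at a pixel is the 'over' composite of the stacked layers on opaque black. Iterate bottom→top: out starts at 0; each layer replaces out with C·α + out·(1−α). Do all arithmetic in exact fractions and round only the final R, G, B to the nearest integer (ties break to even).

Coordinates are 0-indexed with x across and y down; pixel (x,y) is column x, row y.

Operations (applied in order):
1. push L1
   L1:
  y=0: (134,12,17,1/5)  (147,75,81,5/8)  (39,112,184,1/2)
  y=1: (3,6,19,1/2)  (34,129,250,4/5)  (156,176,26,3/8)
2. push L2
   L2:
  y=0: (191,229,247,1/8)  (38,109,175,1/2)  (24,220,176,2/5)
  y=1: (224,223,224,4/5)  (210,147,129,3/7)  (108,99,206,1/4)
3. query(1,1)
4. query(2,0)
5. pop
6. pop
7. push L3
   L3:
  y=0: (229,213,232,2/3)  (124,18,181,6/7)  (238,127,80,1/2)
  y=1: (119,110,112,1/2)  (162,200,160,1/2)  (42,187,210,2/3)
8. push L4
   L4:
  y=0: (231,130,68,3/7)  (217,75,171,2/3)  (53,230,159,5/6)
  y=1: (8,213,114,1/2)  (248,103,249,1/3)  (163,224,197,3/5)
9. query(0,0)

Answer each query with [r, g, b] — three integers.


at x=1,y=1 over L1,L2:
after L1 α=4/5: [136/5, 516/5, 200]
after L2 α=3/7: [3694/35, 4269/35, 1187/7]
= [106, 122, 170]

(2,0) stack=L1,L2; from [0,0,0]:
+L1 (α=1/2) → [39/2, 56, 92]
+L2 (α=2/5) → [213/10, 608/5, 628/5]
rounded: [21, 122, 126]

query (0,0) [L3,L4] — begin 0,0,0
L3 α=2/3: [458/3, 142, 464/3]
L4 α=3/7: [3911/21, 958/7, 2468/21]
rounded: [186, 137, 118]


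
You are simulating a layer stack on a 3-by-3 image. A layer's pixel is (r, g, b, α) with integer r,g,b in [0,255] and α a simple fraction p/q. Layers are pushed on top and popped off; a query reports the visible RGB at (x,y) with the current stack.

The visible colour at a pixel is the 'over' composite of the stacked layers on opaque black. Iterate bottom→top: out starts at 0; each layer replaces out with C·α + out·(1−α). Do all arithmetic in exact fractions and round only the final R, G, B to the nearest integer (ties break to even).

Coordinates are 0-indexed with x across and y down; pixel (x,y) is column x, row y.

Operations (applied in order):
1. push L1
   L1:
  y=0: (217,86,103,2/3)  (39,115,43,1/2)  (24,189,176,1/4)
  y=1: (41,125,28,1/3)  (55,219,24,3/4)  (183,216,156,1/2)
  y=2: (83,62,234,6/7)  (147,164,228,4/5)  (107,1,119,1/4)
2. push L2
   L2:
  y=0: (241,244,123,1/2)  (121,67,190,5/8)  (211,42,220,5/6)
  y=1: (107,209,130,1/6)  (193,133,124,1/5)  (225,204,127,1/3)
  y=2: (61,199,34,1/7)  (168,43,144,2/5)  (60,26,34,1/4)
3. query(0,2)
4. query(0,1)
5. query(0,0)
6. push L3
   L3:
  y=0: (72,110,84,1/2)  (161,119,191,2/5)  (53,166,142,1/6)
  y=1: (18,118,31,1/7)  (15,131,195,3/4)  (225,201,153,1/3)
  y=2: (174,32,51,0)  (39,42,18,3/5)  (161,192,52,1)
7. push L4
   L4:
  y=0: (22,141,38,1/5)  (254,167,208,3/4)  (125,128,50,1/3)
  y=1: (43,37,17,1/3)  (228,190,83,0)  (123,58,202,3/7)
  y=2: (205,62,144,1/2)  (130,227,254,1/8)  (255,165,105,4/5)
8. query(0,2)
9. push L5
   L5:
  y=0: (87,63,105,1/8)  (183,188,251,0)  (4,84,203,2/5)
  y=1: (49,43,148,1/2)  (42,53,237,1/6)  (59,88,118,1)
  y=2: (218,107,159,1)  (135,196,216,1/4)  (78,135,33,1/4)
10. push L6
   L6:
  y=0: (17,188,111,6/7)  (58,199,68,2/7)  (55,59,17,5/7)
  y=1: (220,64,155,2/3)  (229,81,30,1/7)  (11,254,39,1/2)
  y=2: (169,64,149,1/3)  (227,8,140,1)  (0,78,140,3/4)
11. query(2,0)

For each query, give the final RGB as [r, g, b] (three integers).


(0,2) stack=L1,L2; from [0,0,0]:
after L1 α=6/7: [498/7, 372/7, 1404/7]
after L2 α=1/7: [3415/49, 3625/49, 8662/49]
→ [70, 74, 177]

query (0,1) [L1,L2] — begin 0,0,0
after L1 α=1/3: [41/3, 125/3, 28/3]
after L2 α=1/6: [263/9, 626/9, 265/9]
rounded: [29, 70, 29]

(0,0) stack=L1,L2; from [0,0,0]:
after L1 α=2/3: [434/3, 172/3, 206/3]
after L2 α=1/2: [1157/6, 452/3, 575/6]
→ [193, 151, 96]

query (0,2) [L1,L2,L3,L4] — begin 0,0,0
after L1 α=6/7: [498/7, 372/7, 1404/7]
after L2 α=1/7: [3415/49, 3625/49, 8662/49]
after L3 α=0: [3415/49, 3625/49, 8662/49]
after L4 α=1/2: [6730/49, 6663/98, 7859/49]
rounded: [137, 68, 160]

at x=2,y=0 over L1,L2,L3,L4,L5,L6:
L1 α=1/4: [6, 189/4, 44]
L2 α=5/6: [1061/6, 343/8, 572/3]
L3 α=1/6: [5623/36, 3043/48, 1643/9]
L4 α=1/3: [7873/54, 6115/72, 3736/27]
L5 α=2/5: [8017/90, 10147/120, 1478/9]
L6 α=5/7: [20392/315, 27847/420, 3721/63]
rounded: [65, 66, 59]


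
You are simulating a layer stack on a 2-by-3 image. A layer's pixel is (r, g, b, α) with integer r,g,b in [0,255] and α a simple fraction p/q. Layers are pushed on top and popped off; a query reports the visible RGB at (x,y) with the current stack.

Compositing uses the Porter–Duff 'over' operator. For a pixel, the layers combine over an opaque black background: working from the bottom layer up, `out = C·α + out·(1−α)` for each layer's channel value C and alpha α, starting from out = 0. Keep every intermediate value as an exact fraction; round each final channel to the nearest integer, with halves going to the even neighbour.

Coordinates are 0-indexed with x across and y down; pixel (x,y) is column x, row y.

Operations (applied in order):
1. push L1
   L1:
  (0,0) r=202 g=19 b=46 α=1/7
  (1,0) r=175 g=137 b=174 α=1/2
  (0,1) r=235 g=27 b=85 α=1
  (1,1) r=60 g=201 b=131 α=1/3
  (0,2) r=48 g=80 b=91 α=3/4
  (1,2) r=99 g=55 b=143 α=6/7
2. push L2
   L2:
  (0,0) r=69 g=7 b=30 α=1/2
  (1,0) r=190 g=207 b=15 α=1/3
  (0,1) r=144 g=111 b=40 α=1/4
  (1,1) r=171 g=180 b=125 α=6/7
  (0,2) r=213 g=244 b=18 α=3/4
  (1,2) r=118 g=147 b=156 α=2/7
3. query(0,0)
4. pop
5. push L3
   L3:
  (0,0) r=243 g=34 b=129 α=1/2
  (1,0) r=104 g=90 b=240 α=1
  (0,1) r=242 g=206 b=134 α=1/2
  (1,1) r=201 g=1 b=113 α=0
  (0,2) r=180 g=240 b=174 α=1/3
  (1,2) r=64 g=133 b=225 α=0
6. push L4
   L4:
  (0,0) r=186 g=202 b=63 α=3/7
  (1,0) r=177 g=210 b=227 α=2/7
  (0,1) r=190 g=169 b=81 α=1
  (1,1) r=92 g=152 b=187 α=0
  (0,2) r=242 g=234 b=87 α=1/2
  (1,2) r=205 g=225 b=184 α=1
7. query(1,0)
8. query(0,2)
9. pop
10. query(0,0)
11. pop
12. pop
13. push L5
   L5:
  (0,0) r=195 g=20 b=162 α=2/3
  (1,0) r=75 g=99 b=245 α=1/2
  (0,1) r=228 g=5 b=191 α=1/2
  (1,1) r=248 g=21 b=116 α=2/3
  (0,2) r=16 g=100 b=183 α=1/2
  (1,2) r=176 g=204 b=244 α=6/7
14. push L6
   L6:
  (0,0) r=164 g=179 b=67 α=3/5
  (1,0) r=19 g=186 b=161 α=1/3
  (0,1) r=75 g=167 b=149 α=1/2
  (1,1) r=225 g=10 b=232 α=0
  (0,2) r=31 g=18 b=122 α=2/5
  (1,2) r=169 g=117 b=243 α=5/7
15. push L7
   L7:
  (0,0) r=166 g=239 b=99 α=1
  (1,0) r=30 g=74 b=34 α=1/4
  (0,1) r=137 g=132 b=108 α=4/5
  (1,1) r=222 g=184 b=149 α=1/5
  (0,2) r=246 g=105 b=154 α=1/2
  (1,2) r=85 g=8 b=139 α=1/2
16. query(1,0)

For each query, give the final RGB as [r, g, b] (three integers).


at x=0,y=0 over L1,L2:
L1 α=1/7: [202/7, 19/7, 46/7]
L2 α=1/2: [685/14, 34/7, 128/7]
→ [49, 5, 18]

(1,0) stack=L1,L3,L4; from [0,0,0]:
L1 α=1/2: [175/2, 137/2, 87]
L3 α=1: [104, 90, 240]
L4 α=2/7: [874/7, 870/7, 1654/7]
rounded: [125, 124, 236]

at x=0,y=2 over L1,L3,L4:
after L1 α=3/4: [36, 60, 273/4]
after L3 α=1/3: [84, 120, 207/2]
after L4 α=1/2: [163, 177, 381/4]
rounded: [163, 177, 95]

at x=0,y=0 over L1,L3:
after L1 α=1/7: [202/7, 19/7, 46/7]
after L3 α=1/2: [1903/14, 257/14, 949/14]
rounded: [136, 18, 68]

at x=1,y=0 over L5,L6,L7:
L5 α=1/2: [75/2, 99/2, 245/2]
L6 α=1/3: [94/3, 95, 406/3]
L7 α=1/4: [31, 359/4, 110]
= [31, 90, 110]


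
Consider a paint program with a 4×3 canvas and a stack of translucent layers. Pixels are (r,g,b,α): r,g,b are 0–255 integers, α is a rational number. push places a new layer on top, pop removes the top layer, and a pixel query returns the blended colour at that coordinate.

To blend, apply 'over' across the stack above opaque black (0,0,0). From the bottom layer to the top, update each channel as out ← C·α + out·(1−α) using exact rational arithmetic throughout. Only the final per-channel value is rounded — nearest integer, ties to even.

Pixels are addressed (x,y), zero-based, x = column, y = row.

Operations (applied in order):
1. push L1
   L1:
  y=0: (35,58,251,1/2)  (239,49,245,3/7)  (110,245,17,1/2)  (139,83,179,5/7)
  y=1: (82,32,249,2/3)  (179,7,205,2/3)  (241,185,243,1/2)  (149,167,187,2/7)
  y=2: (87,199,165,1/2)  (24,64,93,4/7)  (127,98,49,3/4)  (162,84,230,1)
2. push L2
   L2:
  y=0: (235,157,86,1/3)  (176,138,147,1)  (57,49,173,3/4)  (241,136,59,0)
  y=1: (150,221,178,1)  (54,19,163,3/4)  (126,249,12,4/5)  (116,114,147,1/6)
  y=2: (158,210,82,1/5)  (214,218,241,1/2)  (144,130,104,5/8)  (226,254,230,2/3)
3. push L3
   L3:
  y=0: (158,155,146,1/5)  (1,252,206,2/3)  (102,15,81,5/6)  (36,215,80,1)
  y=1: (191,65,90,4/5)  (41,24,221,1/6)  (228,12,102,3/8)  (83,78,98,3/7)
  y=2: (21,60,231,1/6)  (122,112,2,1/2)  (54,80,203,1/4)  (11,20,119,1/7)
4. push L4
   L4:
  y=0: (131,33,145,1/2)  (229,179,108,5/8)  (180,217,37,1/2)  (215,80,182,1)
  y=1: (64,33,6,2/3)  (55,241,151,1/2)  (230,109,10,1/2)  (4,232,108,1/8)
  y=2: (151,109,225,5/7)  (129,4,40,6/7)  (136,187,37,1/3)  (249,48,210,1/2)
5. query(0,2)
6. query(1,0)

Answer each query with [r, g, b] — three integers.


(0,2) stack=L1,L2,L3,L4; from [0,0,0]:
+L1 (α=1/2) → [87/2, 199/2, 165/2]
+L2 (α=1/5) → [332/5, 608/5, 412/5]
+L3 (α=1/6) → [353/6, 334/3, 643/6]
+L4 (α=5/7) → [374/3, 329/3, 574/3]
= [125, 110, 191]

query (1,0) [L1,L2,L3,L4] — begin 0,0,0
after L1 α=3/7: [717/7, 21, 105]
after L2 α=1: [176, 138, 147]
after L3 α=2/3: [178/3, 214, 559/3]
after L4 α=5/8: [1323/8, 1537/8, 1099/8]
= [165, 192, 137]


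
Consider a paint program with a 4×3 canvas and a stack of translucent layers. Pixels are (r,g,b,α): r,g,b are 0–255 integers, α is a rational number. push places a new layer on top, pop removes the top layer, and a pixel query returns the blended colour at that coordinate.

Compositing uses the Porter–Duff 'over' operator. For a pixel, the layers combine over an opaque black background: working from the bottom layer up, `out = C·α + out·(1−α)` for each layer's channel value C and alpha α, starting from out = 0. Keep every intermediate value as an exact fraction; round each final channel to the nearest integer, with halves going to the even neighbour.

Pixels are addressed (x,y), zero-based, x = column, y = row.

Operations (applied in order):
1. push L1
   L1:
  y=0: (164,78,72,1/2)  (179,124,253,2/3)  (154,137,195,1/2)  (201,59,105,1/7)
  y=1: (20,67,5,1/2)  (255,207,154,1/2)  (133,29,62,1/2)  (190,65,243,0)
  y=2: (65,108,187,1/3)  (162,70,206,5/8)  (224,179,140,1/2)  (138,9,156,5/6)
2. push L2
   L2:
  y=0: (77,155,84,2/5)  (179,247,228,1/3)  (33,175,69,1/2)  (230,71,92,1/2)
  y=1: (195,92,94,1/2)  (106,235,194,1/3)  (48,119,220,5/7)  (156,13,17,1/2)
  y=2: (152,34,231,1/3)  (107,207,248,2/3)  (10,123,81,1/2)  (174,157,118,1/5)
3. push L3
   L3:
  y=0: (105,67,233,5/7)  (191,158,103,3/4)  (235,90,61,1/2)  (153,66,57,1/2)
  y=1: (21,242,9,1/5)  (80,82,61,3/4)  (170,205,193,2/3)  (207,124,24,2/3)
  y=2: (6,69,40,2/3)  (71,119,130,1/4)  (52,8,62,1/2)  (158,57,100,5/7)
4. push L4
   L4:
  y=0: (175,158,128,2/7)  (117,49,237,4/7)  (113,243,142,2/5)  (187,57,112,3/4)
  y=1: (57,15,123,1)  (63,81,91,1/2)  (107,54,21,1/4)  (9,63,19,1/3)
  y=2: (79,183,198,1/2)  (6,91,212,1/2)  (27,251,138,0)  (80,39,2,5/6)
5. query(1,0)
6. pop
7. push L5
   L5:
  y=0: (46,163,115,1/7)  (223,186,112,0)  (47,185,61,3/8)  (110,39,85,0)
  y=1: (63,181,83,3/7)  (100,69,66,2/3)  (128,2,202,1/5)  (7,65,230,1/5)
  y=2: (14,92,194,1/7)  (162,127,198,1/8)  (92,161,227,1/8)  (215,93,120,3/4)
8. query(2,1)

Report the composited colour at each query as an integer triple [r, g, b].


at x=1,y=0 over L1,L2,L3,L4:
L1 α=2/3: [358/3, 248/3, 506/3]
L2 α=1/3: [1253/9, 1237/9, 1696/9]
L3 α=3/4: [3205/18, 5503/36, 4477/36]
L4 α=4/7: [859/6, 7855/84, 15853/84]
= [143, 94, 189]

query (2,1) [L1,L2,L3,L5] — begin 0,0,0
after L1 α=1/2: [133/2, 29/2, 31]
after L2 α=5/7: [373/7, 624/7, 166]
after L3 α=2/3: [2753/21, 3494/21, 184]
after L5 α=1/5: [2740/21, 14018/105, 938/5]
= [130, 134, 188]
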